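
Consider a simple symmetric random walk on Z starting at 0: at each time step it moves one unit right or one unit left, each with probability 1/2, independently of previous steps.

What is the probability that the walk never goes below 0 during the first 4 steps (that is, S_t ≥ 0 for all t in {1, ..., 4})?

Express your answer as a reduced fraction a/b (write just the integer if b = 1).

Answer: 3/8

Derivation:
Let f(t,s) = #length-t paths at position s with S_1..S_t all ≥ 0.
f(t,s) = f(t-1,s-1) + f(t-1,s+1) for s ≥ 0; f(t,s) = 0 for s < 0.
t=0: f(0,0)=1
t=1: f(1,1)=1
t=2: f(2,0)=1 f(2,2)=1
t=3: f(3,1)=2 f(3,3)=1
t=4: f(4,0)=2 f(4,2)=3 f(4,4)=1
Σ_s f(4,s) = 6
P = 6/16 = 3/8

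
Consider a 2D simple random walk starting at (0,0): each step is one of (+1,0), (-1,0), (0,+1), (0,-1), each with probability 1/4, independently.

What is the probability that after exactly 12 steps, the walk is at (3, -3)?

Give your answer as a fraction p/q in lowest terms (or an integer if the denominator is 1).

Let h be the number of horizontal steps (so 12-h are vertical). To end at (3,-3) need (h+3)/2 right-steps and ((12-h)-3)/2 up-steps.
Sum over h with 3 ≤ h ≤ 9, h ≡ 1 (mod 2), 12-h ≡ 1 (mod 2):
h=3: C(12,3)·C(3,3)·C(9,3) = 220·1·84 = 18480
h=5: C(12,5)·C(5,4)·C(7,2) = 792·5·21 = 83160
h=7: C(12,7)·C(7,5)·C(5,1) = 792·21·5 = 83160
h=9: C(12,9)·C(9,6)·C(3,0) = 220·84·1 = 18480
Total favorable: 203280
Total paths: 4^12 = 16777216
P = 203280/16777216 = 12705/1048576

Answer: 12705/1048576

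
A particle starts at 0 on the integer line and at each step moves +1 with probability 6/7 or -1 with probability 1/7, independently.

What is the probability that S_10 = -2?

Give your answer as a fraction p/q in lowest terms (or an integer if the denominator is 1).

Answer: 38880/40353607

Derivation:
To reach position -2 after 10 steps: need 4 steps of +1 and 6 steps of -1.
Number of such sequences: C(10,4) = 210
Each has probability (6/7)^4 · (1/7)^6 = 1296/282475249
P = 210 · 1296/282475249 = 38880/40353607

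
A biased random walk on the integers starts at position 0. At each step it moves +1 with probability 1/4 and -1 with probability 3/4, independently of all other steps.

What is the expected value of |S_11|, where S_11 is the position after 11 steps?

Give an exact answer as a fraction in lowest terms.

Answer: 1469105/262144

Derivation:
S_11 takes values m ≡ 1 (mod 2) with |m| ≤ 11; P(S_11=m) = C(11,(11+m)/2) · (1/4)^((11+m)/2) · (3/4)^((11-m)/2).
Distribution: P(S=-11)=177147/4194304, P(S=-9)=649539/4194304, P(S=-7)=1082565/4194304, P(S=-5)=1082565/4194304, P(S=-3)=360855/2097152, P(S=-1)=168399/2097152, P(S=1)=56133/2097152, P(S=3)=13365/2097152, P(S=5)=4455/4194304, P(S=7)=495/4194304, P(S=9)=33/4194304, P(S=11)=1/4194304
E[|S_11|] = Σ_m |m|·P(S_11=m) = 1469105/262144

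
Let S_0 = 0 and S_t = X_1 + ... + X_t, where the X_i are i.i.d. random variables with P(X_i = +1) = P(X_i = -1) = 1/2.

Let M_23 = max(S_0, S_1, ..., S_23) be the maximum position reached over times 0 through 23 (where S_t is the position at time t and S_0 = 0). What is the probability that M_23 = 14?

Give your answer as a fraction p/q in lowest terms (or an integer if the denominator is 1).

Answer: 8855/8388608

Derivation:
Let M_23 = max(S_0,...,S_23). Use the reflection principle: for j ≥ 1, #{paths with M_23 ≥ j} = #{S_23 ≥ j} + #{S_23 ≥ j+1}.
By reflection, #{M_23 ≥ 14} = #{S_23 ≥ 14} + #{S_23 ≥ 15} = 10903 + 10903 = 21806.
#{M_23 ≥ 15} = #{S_23 ≥ 15} + #{S_23 ≥ 16} = 10903 + 2048 = 12951.
#{M_23 = 14} = 21806 - 12951 = 8855.
P(M_23 = 14) = 8855/8388608 = 8855/8388608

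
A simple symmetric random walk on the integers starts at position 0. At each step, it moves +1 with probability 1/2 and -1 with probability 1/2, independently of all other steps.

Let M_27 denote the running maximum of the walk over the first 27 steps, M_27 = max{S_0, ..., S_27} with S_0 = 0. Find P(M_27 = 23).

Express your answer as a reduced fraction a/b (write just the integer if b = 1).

Answer: 351/134217728

Derivation:
Let M_27 = max(S_0,...,S_27). Use the reflection principle: for j ≥ 1, #{paths with M_27 ≥ j} = #{S_27 ≥ j} + #{S_27 ≥ j+1}.
By reflection, #{M_27 ≥ 23} = #{S_27 ≥ 23} + #{S_27 ≥ 24} = 379 + 28 = 407.
#{M_27 ≥ 24} = #{S_27 ≥ 24} + #{S_27 ≥ 25} = 28 + 28 = 56.
#{M_27 = 23} = 407 - 56 = 351.
P(M_27 = 23) = 351/134217728 = 351/134217728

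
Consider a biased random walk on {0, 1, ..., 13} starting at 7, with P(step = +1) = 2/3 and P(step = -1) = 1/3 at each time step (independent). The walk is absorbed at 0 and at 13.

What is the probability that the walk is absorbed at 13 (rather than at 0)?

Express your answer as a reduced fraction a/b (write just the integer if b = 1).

Answer: 8128/8191

Derivation:
Biased walk: p = 2/3, q = 1/3, r = q/p = 1/2
Gambler's ruin: P(hit 13 before 0 | start at 7) = (1 - r^a)/(1 - r^N)
r^7 = 1/128; r^13 = 1/8192
P = (1 - 1/128) / (1 - 1/8192) = 127/128 / 8191/8192 = 8128/8191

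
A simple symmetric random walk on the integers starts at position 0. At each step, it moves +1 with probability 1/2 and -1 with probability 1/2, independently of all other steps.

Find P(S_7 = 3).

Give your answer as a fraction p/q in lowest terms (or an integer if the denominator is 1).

Answer: 21/128

Derivation:
To reach position 3 after 7 steps: need 5 steps of +1 and 2 of -1.
Favorable paths: C(7,5) = 21
Total paths: 2^7 = 128
P = 21/128 = 21/128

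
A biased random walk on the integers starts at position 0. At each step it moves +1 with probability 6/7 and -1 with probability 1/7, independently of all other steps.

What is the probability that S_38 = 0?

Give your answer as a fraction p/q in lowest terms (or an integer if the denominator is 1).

To be at 0 after 38 steps: need exactly 19 steps of +1 and 19 of -1.
Number of such sequences: C(38,19) = 35345263800
Each has probability (6/7)^19 · (1/7)^19 = 609359740010496/129934811447123020117172145698449
P = 35345263800 · 609359740010496/129934811447123020117172145698449 = 3076854394252913698406400/18562115921017574302453163671207

Answer: 3076854394252913698406400/18562115921017574302453163671207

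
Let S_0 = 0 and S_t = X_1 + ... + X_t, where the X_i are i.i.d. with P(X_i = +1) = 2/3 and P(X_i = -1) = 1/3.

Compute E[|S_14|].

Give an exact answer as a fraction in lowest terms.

Answer: 7949522/1594323

Derivation:
S_14 takes values m ≡ 0 (mod 2) with |m| ≤ 14; P(S_14=m) = C(14,(14+m)/2) · (2/3)^((14+m)/2) · (1/3)^((14-m)/2).
Distribution: P(S=-14)=1/4782969, P(S=-12)=28/4782969, P(S=-10)=364/4782969, P(S=-8)=2912/4782969, P(S=-6)=16016/4782969, P(S=-4)=64064/4782969, P(S=-2)=64064/1594323, P(S=0)=146432/1594323, P(S=2)=256256/1594323, P(S=4)=1025024/4782969, P(S=6)=1025024/4782969, P(S=8)=745472/4782969, P(S=10)=372736/4782969, P(S=12)=114688/4782969, P(S=14)=16384/4782969
E[|S_14|] = Σ_m |m|·P(S_14=m) = 7949522/1594323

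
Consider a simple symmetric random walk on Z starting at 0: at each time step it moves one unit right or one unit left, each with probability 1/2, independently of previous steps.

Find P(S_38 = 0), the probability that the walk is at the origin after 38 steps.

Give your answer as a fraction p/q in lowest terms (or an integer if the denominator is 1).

To return to 0 after 38 steps: need exactly 19 steps of +1 and 19 of -1.
Favorable paths: C(38,19) = 35345263800
Total paths: 2^38 = 274877906944
P = 35345263800/274877906944 = 4418157975/34359738368

Answer: 4418157975/34359738368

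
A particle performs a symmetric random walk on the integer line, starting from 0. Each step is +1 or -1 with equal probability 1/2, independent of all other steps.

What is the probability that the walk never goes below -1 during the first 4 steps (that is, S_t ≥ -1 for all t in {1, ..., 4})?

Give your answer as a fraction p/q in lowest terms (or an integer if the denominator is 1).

Let f(t,s) = #length-t paths at position s with S_1..S_t all ≥ -1.
f(t,s) = f(t-1,s-1) + f(t-1,s+1) for s ≥ -1; f(t,s) = 0 for s < -1.
t=0: f(0,0)=1
t=1: f(1,-1)=1 f(1,1)=1
t=2: f(2,0)=2 f(2,2)=1
t=3: f(3,-1)=2 f(3,1)=3 f(3,3)=1
t=4: f(4,0)=5 f(4,2)=4 f(4,4)=1
Σ_s f(4,s) = 10
P = 10/16 = 5/8

Answer: 5/8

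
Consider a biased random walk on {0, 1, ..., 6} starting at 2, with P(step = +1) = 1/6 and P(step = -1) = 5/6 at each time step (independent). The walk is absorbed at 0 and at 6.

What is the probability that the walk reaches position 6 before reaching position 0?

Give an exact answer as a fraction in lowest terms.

Biased walk: p = 1/6, q = 5/6, r = q/p = 5
Gambler's ruin: P(hit 6 before 0 | start at 2) = (1 - r^a)/(1 - r^N)
r^2 = 25; r^6 = 15625
P = (1 - 25) / (1 - 15625) = -24 / -15624 = 1/651

Answer: 1/651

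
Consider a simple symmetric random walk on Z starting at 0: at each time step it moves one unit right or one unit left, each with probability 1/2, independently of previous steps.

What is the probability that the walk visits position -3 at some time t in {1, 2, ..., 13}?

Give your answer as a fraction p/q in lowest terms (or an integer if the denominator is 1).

Answer: 3473/8192

Derivation:
Count via complement. Let g(t,s) = #length-t paths at position s with S_1..S_t all ≠ -3.
g(t,s) = g(t-1,s-1) + g(t-1,s+1) for s ≠ -3; g(t,-3) = 0.
t=0: g(0,0)=1
t=1: g(1,-1)=1 g(1,1)=1
t=2: g(2,-2)=1 g(2,0)=2 g(2,2)=1
t=3: g(3,-1)=3 g(3,1)=3 g(3,3)=1
t=4: g(4,-2)=3 g(4,0)=6 g(4,2)=4 g(4,4)=1
t=5: g(5,-1)=9 g(5,1)=10 g(5,3)=5 g(5,5)=1
t=6: g(6,-2)=9 g(6,0)=19 g(6,2)=15 g(6,4)=6 g(6,6)=1
t=7: g(7,-1)=28 g(7,1)=34 g(7,3)=21 g(7,5)=7 g(7,7)=1
t=8: g(8,-2)=28 g(8,0)=62 g(8,2)=55 g(8,4)=28 g(8,6)=8 g(8,8)=1
t=9: g(9,-1)=90 g(9,1)=117 g(9,3)=83 g(9,5)=36 g(9,7)=9 g(9,9)=1
t=10: g(10,-2)=90 g(10,0)=207 g(10,2)=200 g(10,4)=119 g(10,6)=45 g(10,8)=10 g(10,10)=1
t=11: g(11,-1)=297 g(11,1)=407 g(11,3)=319 g(11,5)=164 g(11,7)=55 g(11,9)=11 g(11,11)=1
t=12: g(12,-2)=297 g(12,0)=704 g(12,2)=726 g(12,4)=483 g(12,6)=219 g(12,8)=66 g(12,10)=12 g(12,12)=1
t=13: g(13,-1)=1001 g(13,1)=1430 g(13,3)=1209 g(13,5)=702 g(13,7)=285 g(13,9)=78 g(13,11)=13 g(13,13)=1
Paths never hitting -3: Σ_s g(13,s) = 4719
Paths hitting -3: 2^13 - 4719 = 3473
P = 3473/8192 = 3473/8192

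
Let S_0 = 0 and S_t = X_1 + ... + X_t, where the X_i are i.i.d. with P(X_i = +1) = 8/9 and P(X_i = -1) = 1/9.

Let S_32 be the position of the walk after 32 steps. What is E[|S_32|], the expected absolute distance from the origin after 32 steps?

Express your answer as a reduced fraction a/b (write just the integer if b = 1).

S_32 takes values m ≡ 0 (mod 2) with |m| ≤ 32; P(S_32=m) = C(32,(32+m)/2) · (8/9)^((32+m)/2) · (1/9)^((32-m)/2).
Distribution: P(S=-32)=1/3433683820292512484657849089281, P(S=-30)=256/3433683820292512484657849089281, P(S=-28)=31744/3433683820292512484657849089281, P(S=-26)=2539520/3433683820292512484657849089281, P(S=-24)=147292160/3433683820292512484657849089281, P(S=-22)=6598688768/3433683820292512484657849089281, P(S=-20)=26394755072/381520424476945831628649898809, P(S=-18)=784301293568/381520424476945831628649898809, P(S=-16)=19607532339200/381520424476945831628649898809, P(S=-14)=1254882069708800/1144561273430837494885949696427, P(S=-12)=23089830082641920/1144561273430837494885949696427, P(S=-10)=369437281322270720/1144561273430837494885949696427, P(S=-8)=5172121938511790080/1144561273430837494885949696427, P(S=-6)=63656885397068185600/1144561273430837494885949696427, P(S=-4)=691131898596740300800/1144561273430837494885949696427, P(S=-2)=2211622075509568962560/381520424476945831628649898809, P(S=0)=18798787641831336181760/381520424476945831628649898809, P(S=2)=141543812832612413603840/381520424476945831628649898809, P(S=4)=2830876256652248272076800/1144561273430837494885949696427, P(S=6)=16687270565529042445926400/1144561273430837494885949696427, P(S=8)=86773806940751020718817280/1144561273430837494885949696427, P(S=10)=396680260300576094714593280/1144561273430837494885949696427, P(S=12)=1586721041202304378858373120/1144561273430837494885949696427, P(S=14)=5519029708529754361246515200/1144561273430837494885949696427, P(S=16)=5519029708529754361246515200/381520424476945831628649898809, P(S=18)=14128716053836171164791078912/381520424476945831628649898809, P(S=20)=30431080731339445585703862272/381520424476945831628649898809, P(S=22)=486897291701431129371261796352/3433683820292512484657849089281, P(S=24)=695567559573473041958945423360/3433683820292512484657849089281, P(S=26)=767522824356935770437457018880/3433683820292512484657849089281, P(S=28)=614018259485548616349965615104/3433683820292512484657849089281, P(S=30)=316912650057057350374175801344/3433683820292512484657849089281, P(S=32)=79228162514264337593543950336/3433683820292512484657849089281
E[|S_32|] = Σ_m |m|·P(S_32=m) = 9495619464622808480272064513312/381520424476945831628649898809

Answer: 9495619464622808480272064513312/381520424476945831628649898809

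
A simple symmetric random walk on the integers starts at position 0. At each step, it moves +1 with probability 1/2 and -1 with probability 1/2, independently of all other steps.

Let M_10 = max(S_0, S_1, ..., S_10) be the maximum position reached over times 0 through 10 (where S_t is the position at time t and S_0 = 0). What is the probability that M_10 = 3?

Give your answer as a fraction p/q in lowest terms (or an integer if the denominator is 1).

Answer: 15/128

Derivation:
Let M_10 = max(S_0,...,S_10). Use the reflection principle: for j ≥ 1, #{paths with M_10 ≥ j} = #{S_10 ≥ j} + #{S_10 ≥ j+1}.
By reflection, #{M_10 ≥ 3} = #{S_10 ≥ 3} + #{S_10 ≥ 4} = 176 + 176 = 352.
#{M_10 ≥ 4} = #{S_10 ≥ 4} + #{S_10 ≥ 5} = 176 + 56 = 232.
#{M_10 = 3} = 352 - 232 = 120.
P(M_10 = 3) = 120/1024 = 15/128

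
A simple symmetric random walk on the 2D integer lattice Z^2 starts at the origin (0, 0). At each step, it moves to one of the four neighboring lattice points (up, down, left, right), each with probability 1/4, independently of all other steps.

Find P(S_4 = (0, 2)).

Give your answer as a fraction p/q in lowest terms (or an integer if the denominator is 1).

Answer: 1/16

Derivation:
Let h be the number of horizontal steps (so 4-h are vertical). To end at (0,2) need (h+0)/2 right-steps and ((4-h)+2)/2 up-steps.
Sum over h with 0 ≤ h ≤ 2, h ≡ 0 (mod 2), 4-h ≡ 0 (mod 2):
h=0: C(4,0)·C(0,0)·C(4,3) = 1·1·4 = 4
h=2: C(4,2)·C(2,1)·C(2,2) = 6·2·1 = 12
Total favorable: 16
Total paths: 4^4 = 256
P = 16/256 = 1/16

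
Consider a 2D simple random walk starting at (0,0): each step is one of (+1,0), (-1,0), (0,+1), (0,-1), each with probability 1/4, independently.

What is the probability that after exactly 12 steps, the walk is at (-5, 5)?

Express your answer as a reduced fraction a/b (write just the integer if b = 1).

Let h be the number of horizontal steps (so 12-h are vertical). To end at (-5,5) need (h-5)/2 right-steps and ((12-h)+5)/2 up-steps.
Sum over h with 5 ≤ h ≤ 7, h ≡ 1 (mod 2), 12-h ≡ 1 (mod 2):
h=5: C(12,5)·C(5,0)·C(7,6) = 792·1·7 = 5544
h=7: C(12,7)·C(7,1)·C(5,5) = 792·7·1 = 5544
Total favorable: 11088
Total paths: 4^12 = 16777216
P = 11088/16777216 = 693/1048576

Answer: 693/1048576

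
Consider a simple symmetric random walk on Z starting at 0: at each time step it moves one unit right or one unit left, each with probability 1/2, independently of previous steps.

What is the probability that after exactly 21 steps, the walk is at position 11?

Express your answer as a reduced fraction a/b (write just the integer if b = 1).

To reach position 11 after 21 steps: need 16 steps of +1 and 5 of -1.
Favorable paths: C(21,16) = 20349
Total paths: 2^21 = 2097152
P = 20349/2097152 = 20349/2097152

Answer: 20349/2097152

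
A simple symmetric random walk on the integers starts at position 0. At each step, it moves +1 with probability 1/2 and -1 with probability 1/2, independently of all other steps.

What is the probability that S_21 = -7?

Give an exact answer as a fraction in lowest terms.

Answer: 14535/262144

Derivation:
To reach position -7 after 21 steps: need 7 steps of +1 and 14 of -1.
Favorable paths: C(21,7) = 116280
Total paths: 2^21 = 2097152
P = 116280/2097152 = 14535/262144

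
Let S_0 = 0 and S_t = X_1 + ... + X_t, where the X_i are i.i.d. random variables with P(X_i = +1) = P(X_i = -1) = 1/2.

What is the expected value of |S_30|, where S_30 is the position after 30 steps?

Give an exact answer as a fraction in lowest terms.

S_30 takes values m ≡ 0 (mod 2) with |m| ≤ 30; P(S_30=m) = C(30,(30+m)/2)/2^30.
Total paths: 2^30 = 1073741824
Distribution: P(S=-30)=1/1073741824, P(S=-28)=30/1073741824, P(S=-26)=435/1073741824, P(S=-24)=4060/1073741824, P(S=-22)=27405/1073741824, P(S=-20)=142506/1073741824, P(S=-18)=593775/1073741824, P(S=-16)=2035800/1073741824, P(S=-14)=5852925/1073741824, P(S=-12)=14307150/1073741824, P(S=-10)=30045015/1073741824, P(S=-8)=54627300/1073741824, P(S=-6)=86493225/1073741824, P(S=-4)=119759850/1073741824, P(S=-2)=145422675/1073741824, P(S=0)=155117520/1073741824, P(S=2)=145422675/1073741824, P(S=4)=119759850/1073741824, P(S=6)=86493225/1073741824, P(S=8)=54627300/1073741824, P(S=10)=30045015/1073741824, P(S=12)=14307150/1073741824, P(S=14)=5852925/1073741824, P(S=16)=2035800/1073741824, P(S=18)=593775/1073741824, P(S=20)=142506/1073741824, P(S=22)=27405/1073741824, P(S=24)=4060/1073741824, P(S=26)=435/1073741824, P(S=28)=30/1073741824, P(S=30)=1/1073741824
E[|S_30|] = Σ_m |m|·P(S_30=m) = 4653525600/1073741824 = 145422675/33554432

Answer: 145422675/33554432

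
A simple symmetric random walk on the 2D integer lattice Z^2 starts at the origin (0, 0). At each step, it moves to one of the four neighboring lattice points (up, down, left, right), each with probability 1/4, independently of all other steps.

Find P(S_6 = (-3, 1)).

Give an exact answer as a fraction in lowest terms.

Answer: 45/2048

Derivation:
Let h be the number of horizontal steps (so 6-h are vertical). To end at (-3,1) need (h-3)/2 right-steps and ((6-h)+1)/2 up-steps.
Sum over h with 3 ≤ h ≤ 5, h ≡ 1 (mod 2), 6-h ≡ 1 (mod 2):
h=3: C(6,3)·C(3,0)·C(3,2) = 20·1·3 = 60
h=5: C(6,5)·C(5,1)·C(1,1) = 6·5·1 = 30
Total favorable: 90
Total paths: 4^6 = 4096
P = 90/4096 = 45/2048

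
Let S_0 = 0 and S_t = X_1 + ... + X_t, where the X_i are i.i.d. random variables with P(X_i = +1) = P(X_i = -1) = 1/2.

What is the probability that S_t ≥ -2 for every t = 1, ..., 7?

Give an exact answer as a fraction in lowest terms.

Answer: 91/128

Derivation:
Let f(t,s) = #length-t paths at position s with S_1..S_t all ≥ -2.
f(t,s) = f(t-1,s-1) + f(t-1,s+1) for s ≥ -2; f(t,s) = 0 for s < -2.
t=0: f(0,0)=1
t=1: f(1,-1)=1 f(1,1)=1
t=2: f(2,-2)=1 f(2,0)=2 f(2,2)=1
t=3: f(3,-1)=3 f(3,1)=3 f(3,3)=1
t=4: f(4,-2)=3 f(4,0)=6 f(4,2)=4 f(4,4)=1
t=5: f(5,-1)=9 f(5,1)=10 f(5,3)=5 f(5,5)=1
t=6: f(6,-2)=9 f(6,0)=19 f(6,2)=15 f(6,4)=6 f(6,6)=1
t=7: f(7,-1)=28 f(7,1)=34 f(7,3)=21 f(7,5)=7 f(7,7)=1
Σ_s f(7,s) = 91
P = 91/128 = 91/128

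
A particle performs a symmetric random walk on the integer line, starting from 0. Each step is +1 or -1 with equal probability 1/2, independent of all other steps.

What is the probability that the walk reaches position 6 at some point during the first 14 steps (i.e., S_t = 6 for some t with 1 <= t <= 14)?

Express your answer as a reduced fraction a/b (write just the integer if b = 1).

Answer: 1941/16384

Derivation:
Count via complement. Let g(t,s) = #length-t paths at position s with S_1..S_t all ≠ 6.
g(t,s) = g(t-1,s-1) + g(t-1,s+1) for s ≠ 6; g(t,6) = 0.
t=0: g(0,0)=1
t=1: g(1,-1)=1 g(1,1)=1
t=2: g(2,-2)=1 g(2,0)=2 g(2,2)=1
t=3: g(3,-3)=1 g(3,-1)=3 g(3,1)=3 g(3,3)=1
t=4: g(4,-4)=1 g(4,-2)=4 g(4,0)=6 g(4,2)=4 g(4,4)=1
t=5: g(5,-5)=1 g(5,-3)=5 g(5,-1)=10 g(5,1)=10 g(5,3)=5 g(5,5)=1
t=6: g(6,-6)=1 g(6,-4)=6 g(6,-2)=15 g(6,0)=20 g(6,2)=15 g(6,4)=6
t=7: g(7,-7)=1 g(7,-5)=7 g(7,-3)=21 g(7,-1)=35 g(7,1)=35 g(7,3)=21 g(7,5)=6
t=8: g(8,-8)=1 g(8,-6)=8 g(8,-4)=28 g(8,-2)=56 g(8,0)=70 g(8,2)=56 g(8,4)=27
t=9: g(9,-9)=1 g(9,-7)=9 g(9,-5)=36 g(9,-3)=84 g(9,-1)=126 g(9,1)=126 g(9,3)=83 g(9,5)=27
t=10: g(10,-10)=1 g(10,-8)=10 g(10,-6)=45 g(10,-4)=120 g(10,-2)=210 g(10,0)=252 g(10,2)=209 g(10,4)=110
t=11: g(11,-11)=1 g(11,-9)=11 g(11,-7)=55 g(11,-5)=165 g(11,-3)=330 g(11,-1)=462 g(11,1)=461 g(11,3)=319 g(11,5)=110
t=12: g(12,-12)=1 g(12,-10)=12 g(12,-8)=66 g(12,-6)=220 g(12,-4)=495 g(12,-2)=792 g(12,0)=923 g(12,2)=780 g(12,4)=429
t=13: g(13,-13)=1 g(13,-11)=13 g(13,-9)=78 g(13,-7)=286 g(13,-5)=715 g(13,-3)=1287 g(13,-1)=1715 g(13,1)=1703 g(13,3)=1209 g(13,5)=429
t=14: g(14,-14)=1 g(14,-12)=14 g(14,-10)=91 g(14,-8)=364 g(14,-6)=1001 g(14,-4)=2002 g(14,-2)=3002 g(14,0)=3418 g(14,2)=2912 g(14,4)=1638
Paths never hitting 6: Σ_s g(14,s) = 14443
Paths hitting 6: 2^14 - 14443 = 1941
P = 1941/16384 = 1941/16384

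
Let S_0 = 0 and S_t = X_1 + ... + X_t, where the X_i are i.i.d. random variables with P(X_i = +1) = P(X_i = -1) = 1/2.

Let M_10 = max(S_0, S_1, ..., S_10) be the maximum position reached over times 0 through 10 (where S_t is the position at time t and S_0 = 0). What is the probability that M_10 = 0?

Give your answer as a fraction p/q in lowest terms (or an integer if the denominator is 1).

Answer: 63/256

Derivation:
Let M_10 = max(S_0,...,S_10). Use the reflection principle: for j ≥ 1, #{paths with M_10 ≥ j} = #{S_10 ≥ j} + #{S_10 ≥ j+1}.
P(M_10 ≥ 0) = 1 since S_0 = 0, so #{M_10 ≥ 0} = 1024.
#{M_10 ≥ 1} = #{S_10 ≥ 1} + #{S_10 ≥ 2} = 386 + 386 = 772.
#{M_10 = 0} = 1024 - 772 = 252.
P(M_10 = 0) = 252/1024 = 63/256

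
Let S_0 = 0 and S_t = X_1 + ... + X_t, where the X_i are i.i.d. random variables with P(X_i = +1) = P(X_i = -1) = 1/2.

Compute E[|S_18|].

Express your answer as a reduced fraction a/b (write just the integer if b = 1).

Answer: 109395/32768

Derivation:
S_18 takes values m ≡ 0 (mod 2) with |m| ≤ 18; P(S_18=m) = C(18,(18+m)/2)/2^18.
Total paths: 2^18 = 262144
Distribution: P(S=-18)=1/262144, P(S=-16)=18/262144, P(S=-14)=153/262144, P(S=-12)=816/262144, P(S=-10)=3060/262144, P(S=-8)=8568/262144, P(S=-6)=18564/262144, P(S=-4)=31824/262144, P(S=-2)=43758/262144, P(S=0)=48620/262144, P(S=2)=43758/262144, P(S=4)=31824/262144, P(S=6)=18564/262144, P(S=8)=8568/262144, P(S=10)=3060/262144, P(S=12)=816/262144, P(S=14)=153/262144, P(S=16)=18/262144, P(S=18)=1/262144
E[|S_18|] = Σ_m |m|·P(S_18=m) = 875160/262144 = 109395/32768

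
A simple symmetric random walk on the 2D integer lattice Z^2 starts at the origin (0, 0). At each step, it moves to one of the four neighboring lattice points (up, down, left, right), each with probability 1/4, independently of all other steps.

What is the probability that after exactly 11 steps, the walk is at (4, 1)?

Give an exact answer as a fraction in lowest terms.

Answer: 27225/2097152

Derivation:
Let h be the number of horizontal steps (so 11-h are vertical). To end at (4,1) need (h+4)/2 right-steps and ((11-h)+1)/2 up-steps.
Sum over h with 4 ≤ h ≤ 10, h ≡ 0 (mod 2), 11-h ≡ 1 (mod 2):
h=4: C(11,4)·C(4,4)·C(7,4) = 330·1·35 = 11550
h=6: C(11,6)·C(6,5)·C(5,3) = 462·6·10 = 27720
h=8: C(11,8)·C(8,6)·C(3,2) = 165·28·3 = 13860
h=10: C(11,10)·C(10,7)·C(1,1) = 11·120·1 = 1320
Total favorable: 54450
Total paths: 4^11 = 4194304
P = 54450/4194304 = 27225/2097152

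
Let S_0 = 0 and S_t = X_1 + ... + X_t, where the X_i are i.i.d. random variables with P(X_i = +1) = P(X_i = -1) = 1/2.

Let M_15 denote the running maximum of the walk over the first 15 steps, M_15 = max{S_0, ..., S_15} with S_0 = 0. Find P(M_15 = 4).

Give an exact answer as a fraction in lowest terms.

Answer: 3003/32768

Derivation:
Let M_15 = max(S_0,...,S_15). Use the reflection principle: for j ≥ 1, #{paths with M_15 ≥ j} = #{S_15 ≥ j} + #{S_15 ≥ j+1}.
By reflection, #{M_15 ≥ 4} = #{S_15 ≥ 4} + #{S_15 ≥ 5} = 4944 + 4944 = 9888.
#{M_15 ≥ 5} = #{S_15 ≥ 5} + #{S_15 ≥ 6} = 4944 + 1941 = 6885.
#{M_15 = 4} = 9888 - 6885 = 3003.
P(M_15 = 4) = 3003/32768 = 3003/32768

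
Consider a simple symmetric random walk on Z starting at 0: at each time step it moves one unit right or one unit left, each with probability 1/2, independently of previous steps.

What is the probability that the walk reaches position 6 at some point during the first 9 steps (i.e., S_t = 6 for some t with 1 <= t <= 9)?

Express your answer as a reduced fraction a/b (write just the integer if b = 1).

Answer: 5/128

Derivation:
Count via complement. Let g(t,s) = #length-t paths at position s with S_1..S_t all ≠ 6.
g(t,s) = g(t-1,s-1) + g(t-1,s+1) for s ≠ 6; g(t,6) = 0.
t=0: g(0,0)=1
t=1: g(1,-1)=1 g(1,1)=1
t=2: g(2,-2)=1 g(2,0)=2 g(2,2)=1
t=3: g(3,-3)=1 g(3,-1)=3 g(3,1)=3 g(3,3)=1
t=4: g(4,-4)=1 g(4,-2)=4 g(4,0)=6 g(4,2)=4 g(4,4)=1
t=5: g(5,-5)=1 g(5,-3)=5 g(5,-1)=10 g(5,1)=10 g(5,3)=5 g(5,5)=1
t=6: g(6,-6)=1 g(6,-4)=6 g(6,-2)=15 g(6,0)=20 g(6,2)=15 g(6,4)=6
t=7: g(7,-7)=1 g(7,-5)=7 g(7,-3)=21 g(7,-1)=35 g(7,1)=35 g(7,3)=21 g(7,5)=6
t=8: g(8,-8)=1 g(8,-6)=8 g(8,-4)=28 g(8,-2)=56 g(8,0)=70 g(8,2)=56 g(8,4)=27
t=9: g(9,-9)=1 g(9,-7)=9 g(9,-5)=36 g(9,-3)=84 g(9,-1)=126 g(9,1)=126 g(9,3)=83 g(9,5)=27
Paths never hitting 6: Σ_s g(9,s) = 492
Paths hitting 6: 2^9 - 492 = 20
P = 20/512 = 5/128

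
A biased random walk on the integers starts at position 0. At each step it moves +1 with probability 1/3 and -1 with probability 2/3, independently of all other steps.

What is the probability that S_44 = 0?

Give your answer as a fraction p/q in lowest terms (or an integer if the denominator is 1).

Answer: 2941743566642216960/328256967394537077627

Derivation:
To be at 0 after 44 steps: need exactly 22 steps of +1 and 22 of -1.
Number of such sequences: C(44,22) = 2104098963720
Each has probability (1/3)^22 · (2/3)^22 = 4194304/984770902183611232881
P = 2104098963720 · 4194304/984770902183611232881 = 2941743566642216960/328256967394537077627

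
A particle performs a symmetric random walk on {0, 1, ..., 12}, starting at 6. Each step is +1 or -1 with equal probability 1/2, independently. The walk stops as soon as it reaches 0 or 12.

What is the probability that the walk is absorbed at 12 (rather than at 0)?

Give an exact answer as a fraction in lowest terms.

Answer: 1/2

Derivation:
Symmetric walk (p = 1/2): the harmonic-function argument gives P(hit 12 before 0 | start at 6) = a/N.
P = 6/12 = 1/2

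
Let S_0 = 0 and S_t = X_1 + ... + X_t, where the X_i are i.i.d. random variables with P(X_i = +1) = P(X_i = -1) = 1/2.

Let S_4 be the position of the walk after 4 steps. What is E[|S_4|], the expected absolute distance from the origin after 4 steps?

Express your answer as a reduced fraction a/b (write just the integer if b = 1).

S_4 takes values m ≡ 0 (mod 2) with |m| ≤ 4; P(S_4=m) = C(4,(4+m)/2)/2^4.
Total paths: 2^4 = 16
Distribution: P(S=-4)=1/16, P(S=-2)=4/16, P(S=0)=6/16, P(S=2)=4/16, P(S=4)=1/16
E[|S_4|] = Σ_m |m|·P(S_4=m) = 24/16 = 3/2

Answer: 3/2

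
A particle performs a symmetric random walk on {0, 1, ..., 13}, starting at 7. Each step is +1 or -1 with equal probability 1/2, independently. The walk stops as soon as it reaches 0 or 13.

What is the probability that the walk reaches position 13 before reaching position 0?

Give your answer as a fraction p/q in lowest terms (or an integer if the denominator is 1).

Answer: 7/13

Derivation:
Symmetric walk (p = 1/2): the harmonic-function argument gives P(hit 13 before 0 | start at 7) = a/N.
P = 7/13 = 7/13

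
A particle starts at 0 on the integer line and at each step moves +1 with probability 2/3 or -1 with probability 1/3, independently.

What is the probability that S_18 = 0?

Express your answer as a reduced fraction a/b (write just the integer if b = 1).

Answer: 24893440/387420489

Derivation:
To be at 0 after 18 steps: need exactly 9 steps of +1 and 9 of -1.
Number of such sequences: C(18,9) = 48620
Each has probability (2/3)^9 · (1/3)^9 = 512/387420489
P = 48620 · 512/387420489 = 24893440/387420489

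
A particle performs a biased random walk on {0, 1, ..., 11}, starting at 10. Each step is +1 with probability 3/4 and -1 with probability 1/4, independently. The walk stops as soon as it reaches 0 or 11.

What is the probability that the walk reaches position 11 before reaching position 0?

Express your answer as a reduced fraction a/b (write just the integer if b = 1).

Biased walk: p = 3/4, q = 1/4, r = q/p = 1/3
Gambler's ruin: P(hit 11 before 0 | start at 10) = (1 - r^a)/(1 - r^N)
r^10 = 1/59049; r^11 = 1/177147
P = (1 - 1/59049) / (1 - 1/177147) = 59048/59049 / 177146/177147 = 88572/88573

Answer: 88572/88573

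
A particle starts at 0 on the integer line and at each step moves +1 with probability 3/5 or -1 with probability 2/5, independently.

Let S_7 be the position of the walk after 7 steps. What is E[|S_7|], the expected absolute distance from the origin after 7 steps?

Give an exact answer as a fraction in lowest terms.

Answer: 38227/15625

Derivation:
S_7 takes values m ≡ 1 (mod 2) with |m| ≤ 7; P(S_7=m) = C(7,(7+m)/2) · (3/5)^((7+m)/2) · (2/5)^((7-m)/2).
Distribution: P(S=-7)=128/78125, P(S=-5)=1344/78125, P(S=-3)=6048/78125, P(S=-1)=3024/15625, P(S=1)=4536/15625, P(S=3)=20412/78125, P(S=5)=10206/78125, P(S=7)=2187/78125
E[|S_7|] = Σ_m |m|·P(S_7=m) = 38227/15625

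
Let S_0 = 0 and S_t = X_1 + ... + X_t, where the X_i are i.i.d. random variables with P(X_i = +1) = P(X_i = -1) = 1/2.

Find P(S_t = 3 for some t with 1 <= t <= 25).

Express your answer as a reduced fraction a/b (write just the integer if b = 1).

Answer: 1168527/2097152

Derivation:
Count via complement. Let g(t,s) = #length-t paths at position s with S_1..S_t all ≠ 3.
g(t,s) = g(t-1,s-1) + g(t-1,s+1) for s ≠ 3; g(t,3) = 0.
t=0: g(0,0)=1
t=1: g(1,-1)=1 g(1,1)=1
t=2: g(2,-2)=1 g(2,0)=2 g(2,2)=1
t=3: g(3,-3)=1 g(3,-1)=3 g(3,1)=3
t=4: g(4,-4)=1 g(4,-2)=4 g(4,0)=6 g(4,2)=3
t=5: g(5,-5)=1 g(5,-3)=5 g(5,-1)=10 g(5,1)=9
t=6: g(6,-6)=1 g(6,-4)=6 g(6,-2)=15 g(6,0)=19 g(6,2)=9
t=7: g(7,-7)=1 g(7,-5)=7 g(7,-3)=21 g(7,-1)=34 g(7,1)=28
t=8: g(8,-8)=1 g(8,-6)=8 g(8,-4)=28 g(8,-2)=55 g(8,0)=62 g(8,2)=28
t=9: g(9,-9)=1 g(9,-7)=9 g(9,-5)=36 g(9,-3)=83 g(9,-1)=117 g(9,1)=90
t=10: g(10,-10)=1 g(10,-8)=10 g(10,-6)=45 g(10,-4)=119 g(10,-2)=200 g(10,0)=207 g(10,2)=90
t=11: g(11,-11)=1 g(11,-9)=11 g(11,-7)=55 g(11,-5)=164 g(11,-3)=319 g(11,-1)=407 g(11,1)=297
t=12: g(12,-12)=1 g(12,-10)=12 g(12,-8)=66 g(12,-6)=219 g(12,-4)=483 g(12,-2)=726 g(12,0)=704 g(12,2)=297
t=13: g(13,-13)=1 g(13,-11)=13 g(13,-9)=78 g(13,-7)=285 g(13,-5)=702 g(13,-3)=1209 g(13,-1)=1430 g(13,1)=1001
t=14: g(14,-14)=1 g(14,-12)=14 g(14,-10)=91 g(14,-8)=363 g(14,-6)=987 g(14,-4)=1911 g(14,-2)=2639 g(14,0)=2431 g(14,2)=1001
t=15: g(15,-15)=1 g(15,-13)=15 g(15,-11)=105 g(15,-9)=454 g(15,-7)=1350 g(15,-5)=2898 g(15,-3)=4550 g(15,-1)=5070 g(15,1)=3432
t=16: g(16,-16)=1 g(16,-14)=16 g(16,-12)=120 g(16,-10)=559 g(16,-8)=1804 g(16,-6)=4248 g(16,-4)=7448 g(16,-2)=9620 g(16,0)=8502 g(16,2)=3432
t=17: g(17,-17)=1 g(17,-15)=17 g(17,-13)=136 g(17,-11)=679 g(17,-9)=2363 g(17,-7)=6052 g(17,-5)=11696 g(17,-3)=17068 g(17,-1)=18122 g(17,1)=11934
t=18: g(18,-18)=1 g(18,-16)=18 g(18,-14)=153 g(18,-12)=815 g(18,-10)=3042 g(18,-8)=8415 g(18,-6)=17748 g(18,-4)=28764 g(18,-2)=35190 g(18,0)=30056 g(18,2)=11934
t=19: g(19,-19)=1 g(19,-17)=19 g(19,-15)=171 g(19,-13)=968 g(19,-11)=3857 g(19,-9)=11457 g(19,-7)=26163 g(19,-5)=46512 g(19,-3)=63954 g(19,-1)=65246 g(19,1)=41990
t=20: g(20,-20)=1 g(20,-18)=20 g(20,-16)=190 g(20,-14)=1139 g(20,-12)=4825 g(20,-10)=15314 g(20,-8)=37620 g(20,-6)=72675 g(20,-4)=110466 g(20,-2)=129200 g(20,0)=107236 g(20,2)=41990
t=21: g(21,-21)=1 g(21,-19)=21 g(21,-17)=210 g(21,-15)=1329 g(21,-13)=5964 g(21,-11)=20139 g(21,-9)=52934 g(21,-7)=110295 g(21,-5)=183141 g(21,-3)=239666 g(21,-1)=236436 g(21,1)=149226
t=22: g(22,-22)=1 g(22,-20)=22 g(22,-18)=231 g(22,-16)=1539 g(22,-14)=7293 g(22,-12)=26103 g(22,-10)=73073 g(22,-8)=163229 g(22,-6)=293436 g(22,-4)=422807 g(22,-2)=476102 g(22,0)=385662 g(22,2)=149226
t=23: g(23,-23)=1 g(23,-21)=23 g(23,-19)=253 g(23,-17)=1770 g(23,-15)=8832 g(23,-13)=33396 g(23,-11)=99176 g(23,-9)=236302 g(23,-7)=456665 g(23,-5)=716243 g(23,-3)=898909 g(23,-1)=861764 g(23,1)=534888
t=24: g(24,-24)=1 g(24,-22)=24 g(24,-20)=276 g(24,-18)=2023 g(24,-16)=10602 g(24,-14)=42228 g(24,-12)=132572 g(24,-10)=335478 g(24,-8)=692967 g(24,-6)=1172908 g(24,-4)=1615152 g(24,-2)=1760673 g(24,0)=1396652 g(24,2)=534888
t=25: g(25,-25)=1 g(25,-23)=25 g(25,-21)=300 g(25,-19)=2299 g(25,-17)=12625 g(25,-15)=52830 g(25,-13)=174800 g(25,-11)=468050 g(25,-9)=1028445 g(25,-7)=1865875 g(25,-5)=2788060 g(25,-3)=3375825 g(25,-1)=3157325 g(25,1)=1931540
Paths never hitting 3: Σ_s g(25,s) = 14858000
Paths hitting 3: 2^25 - 14858000 = 18696432
P = 18696432/33554432 = 1168527/2097152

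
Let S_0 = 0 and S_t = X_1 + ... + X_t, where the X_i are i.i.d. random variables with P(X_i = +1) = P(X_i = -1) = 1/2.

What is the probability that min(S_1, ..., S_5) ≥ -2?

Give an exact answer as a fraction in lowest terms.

Answer: 25/32

Derivation:
Let f(t,s) = #length-t paths at position s with S_1..S_t all ≥ -2.
f(t,s) = f(t-1,s-1) + f(t-1,s+1) for s ≥ -2; f(t,s) = 0 for s < -2.
t=0: f(0,0)=1
t=1: f(1,-1)=1 f(1,1)=1
t=2: f(2,-2)=1 f(2,0)=2 f(2,2)=1
t=3: f(3,-1)=3 f(3,1)=3 f(3,3)=1
t=4: f(4,-2)=3 f(4,0)=6 f(4,2)=4 f(4,4)=1
t=5: f(5,-1)=9 f(5,1)=10 f(5,3)=5 f(5,5)=1
Σ_s f(5,s) = 25
P = 25/32 = 25/32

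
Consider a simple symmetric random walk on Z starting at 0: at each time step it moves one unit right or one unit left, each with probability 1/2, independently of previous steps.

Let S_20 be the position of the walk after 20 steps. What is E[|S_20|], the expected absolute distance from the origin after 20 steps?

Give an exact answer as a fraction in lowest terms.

S_20 takes values m ≡ 0 (mod 2) with |m| ≤ 20; P(S_20=m) = C(20,(20+m)/2)/2^20.
Total paths: 2^20 = 1048576
Distribution: P(S=-20)=1/1048576, P(S=-18)=20/1048576, P(S=-16)=190/1048576, P(S=-14)=1140/1048576, P(S=-12)=4845/1048576, P(S=-10)=15504/1048576, P(S=-8)=38760/1048576, P(S=-6)=77520/1048576, P(S=-4)=125970/1048576, P(S=-2)=167960/1048576, P(S=0)=184756/1048576, P(S=2)=167960/1048576, P(S=4)=125970/1048576, P(S=6)=77520/1048576, P(S=8)=38760/1048576, P(S=10)=15504/1048576, P(S=12)=4845/1048576, P(S=14)=1140/1048576, P(S=16)=190/1048576, P(S=18)=20/1048576, P(S=20)=1/1048576
E[|S_20|] = Σ_m |m|·P(S_20=m) = 3695120/1048576 = 230945/65536

Answer: 230945/65536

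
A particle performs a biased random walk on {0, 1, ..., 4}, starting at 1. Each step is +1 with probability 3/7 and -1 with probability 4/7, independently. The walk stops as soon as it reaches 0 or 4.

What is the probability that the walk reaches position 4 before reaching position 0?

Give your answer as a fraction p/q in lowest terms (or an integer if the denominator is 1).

Biased walk: p = 3/7, q = 4/7, r = q/p = 4/3
Gambler's ruin: P(hit 4 before 0 | start at 1) = (1 - r^a)/(1 - r^N)
r^1 = 4/3; r^4 = 256/81
P = (1 - 4/3) / (1 - 256/81) = -1/3 / -175/81 = 27/175

Answer: 27/175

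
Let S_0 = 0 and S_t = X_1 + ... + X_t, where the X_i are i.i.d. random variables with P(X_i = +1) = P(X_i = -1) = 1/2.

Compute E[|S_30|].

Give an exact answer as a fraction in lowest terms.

S_30 takes values m ≡ 0 (mod 2) with |m| ≤ 30; P(S_30=m) = C(30,(30+m)/2)/2^30.
Total paths: 2^30 = 1073741824
Distribution: P(S=-30)=1/1073741824, P(S=-28)=30/1073741824, P(S=-26)=435/1073741824, P(S=-24)=4060/1073741824, P(S=-22)=27405/1073741824, P(S=-20)=142506/1073741824, P(S=-18)=593775/1073741824, P(S=-16)=2035800/1073741824, P(S=-14)=5852925/1073741824, P(S=-12)=14307150/1073741824, P(S=-10)=30045015/1073741824, P(S=-8)=54627300/1073741824, P(S=-6)=86493225/1073741824, P(S=-4)=119759850/1073741824, P(S=-2)=145422675/1073741824, P(S=0)=155117520/1073741824, P(S=2)=145422675/1073741824, P(S=4)=119759850/1073741824, P(S=6)=86493225/1073741824, P(S=8)=54627300/1073741824, P(S=10)=30045015/1073741824, P(S=12)=14307150/1073741824, P(S=14)=5852925/1073741824, P(S=16)=2035800/1073741824, P(S=18)=593775/1073741824, P(S=20)=142506/1073741824, P(S=22)=27405/1073741824, P(S=24)=4060/1073741824, P(S=26)=435/1073741824, P(S=28)=30/1073741824, P(S=30)=1/1073741824
E[|S_30|] = Σ_m |m|·P(S_30=m) = 4653525600/1073741824 = 145422675/33554432

Answer: 145422675/33554432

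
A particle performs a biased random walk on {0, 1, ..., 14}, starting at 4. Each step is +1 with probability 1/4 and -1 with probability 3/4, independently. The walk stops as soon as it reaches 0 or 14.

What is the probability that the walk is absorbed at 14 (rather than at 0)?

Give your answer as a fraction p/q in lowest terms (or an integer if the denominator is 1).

Answer: 10/597871

Derivation:
Biased walk: p = 1/4, q = 3/4, r = q/p = 3
Gambler's ruin: P(hit 14 before 0 | start at 4) = (1 - r^a)/(1 - r^N)
r^4 = 81; r^14 = 4782969
P = (1 - 81) / (1 - 4782969) = -80 / -4782968 = 10/597871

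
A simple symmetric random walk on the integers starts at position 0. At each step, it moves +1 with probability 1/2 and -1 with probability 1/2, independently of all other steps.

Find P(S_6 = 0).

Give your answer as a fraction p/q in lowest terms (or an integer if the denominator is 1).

To reach position 0 after 6 steps: need 3 steps of +1 and 3 of -1.
Favorable paths: C(6,3) = 20
Total paths: 2^6 = 64
P = 20/64 = 5/16

Answer: 5/16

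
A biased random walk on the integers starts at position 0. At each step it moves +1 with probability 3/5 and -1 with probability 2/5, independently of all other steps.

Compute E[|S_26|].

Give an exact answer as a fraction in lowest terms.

S_26 takes values m ≡ 0 (mod 2) with |m| ≤ 26; P(S_26=m) = C(26,(26+m)/2) · (3/5)^((26+m)/2) · (2/5)^((26-m)/2).
Distribution: P(S=-26)=67108864/1490116119384765625, P(S=-24)=2617245696/1490116119384765625, P(S=-22)=1962934272/59604644775390625, P(S=-20)=23555211264/59604644775390625, P(S=-18)=203163697152/59604644775390625, P(S=-16)=6704402006016/298023223876953125, P(S=-14)=35198110531584/298023223876953125, P(S=-12)=30169809027072/59604644775390625, P(S=-10)=107479944658944/59604644775390625, P(S=-8)=322439833976832/59604644775390625, P(S=-6)=4111107883204608/298023223876953125, P(S=-4)=8969689926991872/298023223876953125, P(S=-2)=3363633722621952/59604644775390625, P(S=0)=5433562167312384/59604644775390625, P(S=2)=7568175875899392/59604644775390625, P(S=4)=45409055255396352/298023223876953125, P(S=6)=46828088232127488/298023223876953125, P(S=8)=8263780276257792/59604644775390625, P(S=10)=6197835207193344/59604644775390625, P(S=12)=3914422236122112/59604644775390625, P(S=14)=10275358369820544/298023223876953125, P(S=16)=4403725015637376/298023223876953125, P(S=18)=300253978338912/59604644775390625, P(S=20)=78327124784064/59604644775390625, P(S=22)=14686335897012/59604644775390625, P(S=24)=44059007691036/1490116119384765625, P(S=26)=2541865828329/1490116119384765625
E[|S_26|] = Σ_m |m|·P(S_26=m) = 8897448185150614466/1490116119384765625

Answer: 8897448185150614466/1490116119384765625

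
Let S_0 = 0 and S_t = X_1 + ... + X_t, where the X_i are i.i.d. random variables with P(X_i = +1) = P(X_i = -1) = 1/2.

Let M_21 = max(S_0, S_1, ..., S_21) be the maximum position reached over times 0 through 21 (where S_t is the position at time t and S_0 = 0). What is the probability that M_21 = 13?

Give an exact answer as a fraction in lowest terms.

Answer: 5985/2097152

Derivation:
Let M_21 = max(S_0,...,S_21). Use the reflection principle: for j ≥ 1, #{paths with M_21 ≥ j} = #{S_21 ≥ j} + #{S_21 ≥ j+1}.
By reflection, #{M_21 ≥ 13} = #{S_21 ≥ 13} + #{S_21 ≥ 14} = 7547 + 1562 = 9109.
#{M_21 ≥ 14} = #{S_21 ≥ 14} + #{S_21 ≥ 15} = 1562 + 1562 = 3124.
#{M_21 = 13} = 9109 - 3124 = 5985.
P(M_21 = 13) = 5985/2097152 = 5985/2097152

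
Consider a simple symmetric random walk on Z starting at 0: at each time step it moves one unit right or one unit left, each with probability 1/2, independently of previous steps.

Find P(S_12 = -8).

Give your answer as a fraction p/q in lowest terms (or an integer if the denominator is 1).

To reach position -8 after 12 steps: need 2 steps of +1 and 10 of -1.
Favorable paths: C(12,2) = 66
Total paths: 2^12 = 4096
P = 66/4096 = 33/2048

Answer: 33/2048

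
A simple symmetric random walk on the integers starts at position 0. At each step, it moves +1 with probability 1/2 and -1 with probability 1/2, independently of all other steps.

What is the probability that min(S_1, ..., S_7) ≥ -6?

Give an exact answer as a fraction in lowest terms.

Answer: 127/128

Derivation:
Let f(t,s) = #length-t paths at position s with S_1..S_t all ≥ -6.
f(t,s) = f(t-1,s-1) + f(t-1,s+1) for s ≥ -6; f(t,s) = 0 for s < -6.
t=0: f(0,0)=1
t=1: f(1,-1)=1 f(1,1)=1
t=2: f(2,-2)=1 f(2,0)=2 f(2,2)=1
t=3: f(3,-3)=1 f(3,-1)=3 f(3,1)=3 f(3,3)=1
t=4: f(4,-4)=1 f(4,-2)=4 f(4,0)=6 f(4,2)=4 f(4,4)=1
t=5: f(5,-5)=1 f(5,-3)=5 f(5,-1)=10 f(5,1)=10 f(5,3)=5 f(5,5)=1
t=6: f(6,-6)=1 f(6,-4)=6 f(6,-2)=15 f(6,0)=20 f(6,2)=15 f(6,4)=6 f(6,6)=1
t=7: f(7,-5)=7 f(7,-3)=21 f(7,-1)=35 f(7,1)=35 f(7,3)=21 f(7,5)=7 f(7,7)=1
Σ_s f(7,s) = 127
P = 127/128 = 127/128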